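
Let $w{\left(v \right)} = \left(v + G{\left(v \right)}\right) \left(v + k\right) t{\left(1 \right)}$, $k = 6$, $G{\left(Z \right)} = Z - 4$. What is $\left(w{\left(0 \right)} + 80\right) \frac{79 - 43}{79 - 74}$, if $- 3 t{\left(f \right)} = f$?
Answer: $\frac{3168}{5} \approx 633.6$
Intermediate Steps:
$G{\left(Z \right)} = -4 + Z$ ($G{\left(Z \right)} = Z - 4 = -4 + Z$)
$t{\left(f \right)} = - \frac{f}{3}$
$w{\left(v \right)} = - \frac{\left(-4 + 2 v\right) \left(6 + v\right)}{3}$ ($w{\left(v \right)} = \left(v + \left(-4 + v\right)\right) \left(v + 6\right) \left(\left(- \frac{1}{3}\right) 1\right) = \left(-4 + 2 v\right) \left(6 + v\right) \left(- \frac{1}{3}\right) = - \frac{\left(-4 + 2 v\right) \left(6 + v\right)}{3}$)
$\left(w{\left(0 \right)} + 80\right) \frac{79 - 43}{79 - 74} = \left(\left(8 - 0 - \frac{2 \cdot 0^{2}}{3}\right) + 80\right) \frac{79 - 43}{79 - 74} = \left(\left(8 + 0 - 0\right) + 80\right) \frac{36}{5} = \left(\left(8 + 0 + 0\right) + 80\right) 36 \cdot \frac{1}{5} = \left(8 + 80\right) \frac{36}{5} = 88 \cdot \frac{36}{5} = \frac{3168}{5}$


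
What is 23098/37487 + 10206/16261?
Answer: 108312700/87082301 ≈ 1.2438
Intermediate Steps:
23098/37487 + 10206/16261 = 23098*(1/37487) + 10206*(1/16261) = 23098/37487 + 1458/2323 = 108312700/87082301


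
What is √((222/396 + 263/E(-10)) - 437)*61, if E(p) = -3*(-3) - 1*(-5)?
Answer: 61*I*√22286418/231 ≈ 1246.6*I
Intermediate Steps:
E(p) = 14 (E(p) = 9 + 5 = 14)
√((222/396 + 263/E(-10)) - 437)*61 = √((222/396 + 263/14) - 437)*61 = √((222*(1/396) + 263*(1/14)) - 437)*61 = √((37/66 + 263/14) - 437)*61 = √(4469/231 - 437)*61 = √(-96478/231)*61 = (I*√22286418/231)*61 = 61*I*√22286418/231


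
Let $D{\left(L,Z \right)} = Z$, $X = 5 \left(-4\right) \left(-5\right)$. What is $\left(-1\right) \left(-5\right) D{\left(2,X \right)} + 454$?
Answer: $954$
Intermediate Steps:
$X = 100$ ($X = \left(-20\right) \left(-5\right) = 100$)
$\left(-1\right) \left(-5\right) D{\left(2,X \right)} + 454 = \left(-1\right) \left(-5\right) 100 + 454 = 5 \cdot 100 + 454 = 500 + 454 = 954$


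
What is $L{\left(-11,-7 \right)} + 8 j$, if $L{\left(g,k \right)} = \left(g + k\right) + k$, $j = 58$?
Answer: $439$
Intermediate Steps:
$L{\left(g,k \right)} = g + 2 k$
$L{\left(-11,-7 \right)} + 8 j = \left(-11 + 2 \left(-7\right)\right) + 8 \cdot 58 = \left(-11 - 14\right) + 464 = -25 + 464 = 439$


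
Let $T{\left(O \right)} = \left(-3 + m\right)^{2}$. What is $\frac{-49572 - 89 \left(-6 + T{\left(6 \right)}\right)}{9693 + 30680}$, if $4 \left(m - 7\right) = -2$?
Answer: $- \frac{200513}{161492} \approx -1.2416$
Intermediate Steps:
$m = \frac{13}{2}$ ($m = 7 + \frac{1}{4} \left(-2\right) = 7 - \frac{1}{2} = \frac{13}{2} \approx 6.5$)
$T{\left(O \right)} = \frac{49}{4}$ ($T{\left(O \right)} = \left(-3 + \frac{13}{2}\right)^{2} = \left(\frac{7}{2}\right)^{2} = \frac{49}{4}$)
$\frac{-49572 - 89 \left(-6 + T{\left(6 \right)}\right)}{9693 + 30680} = \frac{-49572 - 89 \left(-6 + \frac{49}{4}\right)}{9693 + 30680} = \frac{-49572 - \frac{2225}{4}}{40373} = \left(-49572 - \frac{2225}{4}\right) \frac{1}{40373} = \left(- \frac{200513}{4}\right) \frac{1}{40373} = - \frac{200513}{161492}$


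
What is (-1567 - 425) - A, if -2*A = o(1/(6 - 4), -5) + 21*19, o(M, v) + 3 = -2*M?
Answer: -3589/2 ≈ -1794.5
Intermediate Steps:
o(M, v) = -3 - 2*M
A = -395/2 (A = -((-3 - 2/(6 - 4)) + 21*19)/2 = -((-3 - 2/2) + 399)/2 = -((-3 - 2*½) + 399)/2 = -((-3 - 1) + 399)/2 = -(-4 + 399)/2 = -½*395 = -395/2 ≈ -197.50)
(-1567 - 425) - A = (-1567 - 425) - 1*(-395/2) = -1992 + 395/2 = -3589/2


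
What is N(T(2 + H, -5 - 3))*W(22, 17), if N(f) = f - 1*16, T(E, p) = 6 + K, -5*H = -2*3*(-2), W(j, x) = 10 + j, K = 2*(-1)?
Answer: -384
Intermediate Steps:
K = -2
H = -12/5 (H = -(-2*3)*(-2)/5 = -(-6)*(-2)/5 = -⅕*12 = -12/5 ≈ -2.4000)
T(E, p) = 4 (T(E, p) = 6 - 2 = 4)
N(f) = -16 + f (N(f) = f - 16 = -16 + f)
N(T(2 + H, -5 - 3))*W(22, 17) = (-16 + 4)*(10 + 22) = -12*32 = -384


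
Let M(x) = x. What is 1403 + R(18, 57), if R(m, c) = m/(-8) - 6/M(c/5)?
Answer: 106417/76 ≈ 1400.2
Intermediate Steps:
R(m, c) = -30/c - m/8 (R(m, c) = m/(-8) - 6*5/c = m*(-⅛) - 6*5/c = -m/8 - 6*5/c = -m/8 - 30/c = -30/c - m/8)
1403 + R(18, 57) = 1403 + (-30/57 - ⅛*18) = 1403 + (-30*1/57 - 9/4) = 1403 + (-10/19 - 9/4) = 1403 - 211/76 = 106417/76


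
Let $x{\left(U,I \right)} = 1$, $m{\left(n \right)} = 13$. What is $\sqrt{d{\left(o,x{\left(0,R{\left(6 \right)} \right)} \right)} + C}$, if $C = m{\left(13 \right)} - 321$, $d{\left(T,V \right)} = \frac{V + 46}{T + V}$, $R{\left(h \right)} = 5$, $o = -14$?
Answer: $\frac{i \sqrt{52663}}{13} \approx 17.653 i$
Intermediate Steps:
$d{\left(T,V \right)} = \frac{46 + V}{T + V}$
$C = -308$ ($C = 13 - 321 = -308$)
$\sqrt{d{\left(o,x{\left(0,R{\left(6 \right)} \right)} \right)} + C} = \sqrt{\frac{46 + 1}{-14 + 1} - 308} = \sqrt{\frac{1}{-13} \cdot 47 - 308} = \sqrt{\left(- \frac{1}{13}\right) 47 - 308} = \sqrt{- \frac{47}{13} - 308} = \sqrt{- \frac{4051}{13}} = \frac{i \sqrt{52663}}{13}$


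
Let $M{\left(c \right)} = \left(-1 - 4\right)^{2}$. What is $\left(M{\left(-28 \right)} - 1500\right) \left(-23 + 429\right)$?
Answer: $-598850$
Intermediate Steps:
$M{\left(c \right)} = 25$ ($M{\left(c \right)} = \left(-5\right)^{2} = 25$)
$\left(M{\left(-28 \right)} - 1500\right) \left(-23 + 429\right) = \left(25 - 1500\right) \left(-23 + 429\right) = \left(-1475\right) 406 = -598850$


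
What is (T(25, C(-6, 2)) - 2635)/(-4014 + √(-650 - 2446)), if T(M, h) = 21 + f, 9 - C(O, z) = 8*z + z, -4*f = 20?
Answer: 584037/895294 + 873*I*√86/895294 ≈ 0.65234 + 0.0090427*I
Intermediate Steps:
f = -5 (f = -¼*20 = -5)
C(O, z) = 9 - 9*z (C(O, z) = 9 - (8*z + z) = 9 - 9*z)
T(M, h) = 16 (T(M, h) = 21 - 5 = 16)
(T(25, C(-6, 2)) - 2635)/(-4014 + √(-650 - 2446)) = (16 - 2635)/(-4014 + √(-650 - 2446)) = -2619/(-4014 + √(-3096)) = -2619/(-4014 + 6*I*√86)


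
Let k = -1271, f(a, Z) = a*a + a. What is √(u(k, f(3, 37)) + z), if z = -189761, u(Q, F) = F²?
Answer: I*√189617 ≈ 435.45*I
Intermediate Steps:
f(a, Z) = a + a² (f(a, Z) = a² + a = a + a²)
√(u(k, f(3, 37)) + z) = √((3*(1 + 3))² - 189761) = √((3*4)² - 189761) = √(12² - 189761) = √(144 - 189761) = √(-189617) = I*√189617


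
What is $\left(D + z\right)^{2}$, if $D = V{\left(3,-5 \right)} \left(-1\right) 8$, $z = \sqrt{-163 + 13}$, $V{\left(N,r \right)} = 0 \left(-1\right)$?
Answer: $-150$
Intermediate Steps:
$V{\left(N,r \right)} = 0$
$z = 5 i \sqrt{6}$ ($z = \sqrt{-150} = 5 i \sqrt{6} \approx 12.247 i$)
$D = 0$ ($D = 0 \left(-1\right) 8 = 0 \cdot 8 = 0$)
$\left(D + z\right)^{2} = \left(0 + 5 i \sqrt{6}\right)^{2} = \left(5 i \sqrt{6}\right)^{2} = -150$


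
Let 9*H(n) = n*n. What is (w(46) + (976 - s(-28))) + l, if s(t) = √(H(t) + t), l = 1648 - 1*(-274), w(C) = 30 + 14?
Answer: 2942 - 2*√133/3 ≈ 2934.3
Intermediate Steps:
w(C) = 44
H(n) = n²/9 (H(n) = (n*n)/9 = n²/9)
l = 1922 (l = 1648 + 274 = 1922)
s(t) = √(t + t²/9) (s(t) = √(t²/9 + t) = √(t + t²/9))
(w(46) + (976 - s(-28))) + l = (44 + (976 - √(-28*(9 - 28))/3)) + 1922 = (44 + (976 - √(-28*(-19))/3)) + 1922 = (44 + (976 - √532/3)) + 1922 = (44 + (976 - 2*√133/3)) + 1922 = (1020 - 2*√133/3) + 1922 = 2942 - 2*√133/3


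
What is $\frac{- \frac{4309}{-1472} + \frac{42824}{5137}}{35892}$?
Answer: $\frac{85172261}{271403244288} \approx 0.00031382$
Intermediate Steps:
$\frac{- \frac{4309}{-1472} + \frac{42824}{5137}}{35892} = \left(\left(-4309\right) \left(- \frac{1}{1472}\right) + 42824 \cdot \frac{1}{5137}\right) \frac{1}{35892} = \left(\frac{4309}{1472} + \frac{42824}{5137}\right) \frac{1}{35892} = \frac{85172261}{7561664} \cdot \frac{1}{35892} = \frac{85172261}{271403244288}$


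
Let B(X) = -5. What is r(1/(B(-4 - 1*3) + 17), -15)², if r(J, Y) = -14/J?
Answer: 28224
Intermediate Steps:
r(1/(B(-4 - 1*3) + 17), -15)² = (-14/(1/(-5 + 17)))² = (-14/(1/12))² = (-14/1/12)² = (-14*12)² = (-168)² = 28224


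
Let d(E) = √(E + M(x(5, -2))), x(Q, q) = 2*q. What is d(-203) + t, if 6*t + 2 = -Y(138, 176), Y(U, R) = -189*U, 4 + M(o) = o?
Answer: 13040/3 + I*√211 ≈ 4346.7 + 14.526*I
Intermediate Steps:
M(o) = -4 + o
d(E) = √(-8 + E) (d(E) = √(E + (-4 + 2*(-2))) = √(E + (-4 - 4)) = √(E - 8) = √(-8 + E))
t = 13040/3 (t = -⅓ + (-(-189)*138)/6 = -⅓ + (-1*(-26082))/6 = -⅓ + (⅙)*26082 = -⅓ + 4347 = 13040/3 ≈ 4346.7)
d(-203) + t = √(-8 - 203) + 13040/3 = √(-211) + 13040/3 = I*√211 + 13040/3 = 13040/3 + I*√211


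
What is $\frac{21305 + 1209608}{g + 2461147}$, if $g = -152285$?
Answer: $\frac{1230913}{2308862} \approx 0.53312$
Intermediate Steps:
$\frac{21305 + 1209608}{g + 2461147} = \frac{21305 + 1209608}{-152285 + 2461147} = \frac{1230913}{2308862}$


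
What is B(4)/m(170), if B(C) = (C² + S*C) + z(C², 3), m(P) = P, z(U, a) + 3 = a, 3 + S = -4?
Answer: -6/85 ≈ -0.070588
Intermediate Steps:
S = -7 (S = -3 - 4 = -7)
z(U, a) = -3 + a
B(C) = C² - 7*C (B(C) = (C² - 7*C) + (-3 + 3) = (C² - 7*C) + 0 = C² - 7*C)
B(4)/m(170) = (4*(-7 + 4))/170 = (4*(-3))*(1/170) = -12*1/170 = -6/85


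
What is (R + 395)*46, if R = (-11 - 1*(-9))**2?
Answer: 18354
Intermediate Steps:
R = 4 (R = (-11 + 9)**2 = (-2)**2 = 4)
(R + 395)*46 = (4 + 395)*46 = 399*46 = 18354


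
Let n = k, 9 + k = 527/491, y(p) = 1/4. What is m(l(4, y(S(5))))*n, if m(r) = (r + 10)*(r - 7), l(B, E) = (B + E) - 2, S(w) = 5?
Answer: 905863/1964 ≈ 461.23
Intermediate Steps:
y(p) = 1/4
k = -3892/491 (k = -9 + 527/491 = -3892/491 ≈ -7.9267)
l(B, E) = -2 + B + E
m(r) = (-7 + r)*(10 + r) (m(r) = (10 + r)*(-7 + r) = (-7 + r)*(10 + r))
n = -3892/491 ≈ -7.9267
m(l(4, y(S(5))))*n = (-70 + (-2 + 4 + 1/4)**2 + 3*(-2 + 4 + 1/4))*(-3892/491) = (-70 + (9/4)**2 + 3*(9/4))*(-3892/491) = (-70 + 81/16 + 27/4)*(-3892/491) = -931/16*(-3892/491) = 905863/1964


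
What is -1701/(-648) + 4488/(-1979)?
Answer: 5655/15832 ≈ 0.35719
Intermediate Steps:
-1701/(-648) + 4488/(-1979) = -1701*(-1/648) + 4488*(-1/1979) = 21/8 - 4488/1979 = 5655/15832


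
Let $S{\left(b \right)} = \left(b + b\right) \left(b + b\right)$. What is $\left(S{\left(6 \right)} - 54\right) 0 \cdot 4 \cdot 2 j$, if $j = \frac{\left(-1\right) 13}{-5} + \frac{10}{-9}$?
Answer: $0$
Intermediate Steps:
$S{\left(b \right)} = 4 b^{2}$ ($S{\left(b \right)} = 2 b 2 b = 4 b^{2}$)
$j = \frac{67}{45}$ ($j = \left(-13\right) \left(- \frac{1}{5}\right) + 10 \left(- \frac{1}{9}\right) = \frac{13}{5} - \frac{10}{9} = \frac{67}{45} \approx 1.4889$)
$\left(S{\left(6 \right)} - 54\right) 0 \cdot 4 \cdot 2 j = \left(4 \cdot 6^{2} - 54\right) 0 \cdot 4 \cdot 2 \cdot \frac{67}{45} = \left(4 \cdot 36 - 54\right) 0 \cdot 2 \cdot \frac{67}{45} = \left(144 - 54\right) 0 \cdot \frac{67}{45} = 90 \cdot 0 \cdot \frac{67}{45} = 0 \cdot \frac{67}{45} = 0$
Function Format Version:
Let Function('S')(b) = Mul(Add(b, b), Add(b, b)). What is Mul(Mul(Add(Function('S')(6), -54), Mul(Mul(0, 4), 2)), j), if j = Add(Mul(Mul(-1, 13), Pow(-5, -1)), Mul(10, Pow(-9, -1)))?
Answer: 0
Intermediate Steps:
Function('S')(b) = Mul(4, Pow(b, 2)) (Function('S')(b) = Mul(Mul(2, b), Mul(2, b)) = Mul(4, Pow(b, 2)))
j = Rational(67, 45) (j = Add(Mul(-13, Rational(-1, 5)), Mul(10, Rational(-1, 9))) = Add(Rational(13, 5), Rational(-10, 9)) = Rational(67, 45) ≈ 1.4889)
Mul(Mul(Add(Function('S')(6), -54), Mul(Mul(0, 4), 2)), j) = Mul(Mul(Add(Mul(4, Pow(6, 2)), -54), Mul(Mul(0, 4), 2)), Rational(67, 45)) = Mul(Mul(Add(Mul(4, 36), -54), Mul(0, 2)), Rational(67, 45)) = Mul(Mul(Add(144, -54), 0), Rational(67, 45)) = Mul(Mul(90, 0), Rational(67, 45)) = Mul(0, Rational(67, 45)) = 0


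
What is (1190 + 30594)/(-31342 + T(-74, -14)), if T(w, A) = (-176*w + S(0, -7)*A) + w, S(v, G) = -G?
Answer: -15892/9245 ≈ -1.7190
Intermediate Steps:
T(w, A) = -175*w + 7*A (T(w, A) = (-176*w + (-1*(-7))*A) + w = (-176*w + 7*A) + w = -175*w + 7*A)
(1190 + 30594)/(-31342 + T(-74, -14)) = (1190 + 30594)/(-31342 + (-175*(-74) + 7*(-14))) = 31784/(-31342 + (12950 - 98)) = 31784/(-31342 + 12852) = 31784/(-18490) = 31784*(-1/18490) = -15892/9245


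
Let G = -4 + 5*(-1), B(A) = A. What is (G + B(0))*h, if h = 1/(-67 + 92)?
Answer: -9/25 ≈ -0.36000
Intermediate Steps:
G = -9 (G = -4 - 5 = -9)
h = 1/25 ≈ 0.040000
(G + B(0))*h = (-9 + 0)*(1/25) = -9*1/25 = -9/25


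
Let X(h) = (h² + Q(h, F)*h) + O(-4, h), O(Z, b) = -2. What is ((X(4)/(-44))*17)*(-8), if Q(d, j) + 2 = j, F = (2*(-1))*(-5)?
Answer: 1564/11 ≈ 142.18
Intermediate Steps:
F = 10 (F = -2*(-5) = 10)
Q(d, j) = -2 + j
X(h) = -2 + h² + 8*h (X(h) = (h² + (-2 + 10)*h) - 2 = (h² + 8*h) - 2 = -2 + h² + 8*h)
((X(4)/(-44))*17)*(-8) = (((-2 + 4² + 8*4)/(-44))*17)*(-8) = (((-2 + 16 + 32)*(-1/44))*17)*(-8) = ((46*(-1/44))*17)*(-8) = -23/22*17*(-8) = -391/22*(-8) = 1564/11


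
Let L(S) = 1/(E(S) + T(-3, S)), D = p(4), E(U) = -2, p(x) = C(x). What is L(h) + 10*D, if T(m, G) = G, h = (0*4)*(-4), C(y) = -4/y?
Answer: -21/2 ≈ -10.500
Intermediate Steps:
p(x) = -4/x
D = -1 (D = -4/4 = -4*1/4 = -1)
h = 0 (h = 0*(-4) = 0)
L(S) = 1/(-2 + S)
L(h) + 10*D = 1/(-2 + 0) + 10*(-1) = 1/(-2) - 10 = -1/2 - 10 = -21/2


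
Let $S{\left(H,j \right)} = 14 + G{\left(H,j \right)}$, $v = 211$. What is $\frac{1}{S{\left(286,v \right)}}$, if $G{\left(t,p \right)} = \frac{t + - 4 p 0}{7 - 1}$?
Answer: $\frac{3}{185} \approx 0.016216$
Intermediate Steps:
$G{\left(t,p \right)} = \frac{t}{6}$ ($G{\left(t,p \right)} = \frac{t + 0}{6} = t \frac{1}{6} = \frac{t}{6}$)
$S{\left(H,j \right)} = 14 + \frac{H}{6}$
$\frac{1}{S{\left(286,v \right)}} = \frac{1}{14 + \frac{1}{6} \cdot 286} = \frac{1}{14 + \frac{143}{3}} = \frac{1}{\frac{185}{3}} = \frac{3}{185}$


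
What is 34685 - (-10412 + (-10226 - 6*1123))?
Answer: 62061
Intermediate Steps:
34685 - (-10412 + (-10226 - 6*1123)) = 34685 - (-10412 + (-10226 - 6738)) = 34685 - (-10412 - 16964) = 34685 - 1*(-27376) = 34685 + 27376 = 62061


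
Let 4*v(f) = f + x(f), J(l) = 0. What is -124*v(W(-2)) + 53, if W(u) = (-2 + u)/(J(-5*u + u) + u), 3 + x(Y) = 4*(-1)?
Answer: 208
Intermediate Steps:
x(Y) = -7 (x(Y) = -3 + 4*(-1) = -3 - 4 = -7)
W(u) = (-2 + u)/u (W(u) = (-2 + u)/(0 + u) = (-2 + u)/u)
v(f) = -7/4 + f/4 (v(f) = (f - 7)/4 = (-7 + f)/4 = -7/4 + f/4)
-124*v(W(-2)) + 53 = -124*(-7/4 + ((-2 - 2)/(-2))/4) + 53 = -124*(-7/4 + (-½*(-4))/4) + 53 = -124*(-7/4 + (¼)*2) + 53 = -124*(-7/4 + ½) + 53 = -124*(-5/4) + 53 = 155 + 53 = 208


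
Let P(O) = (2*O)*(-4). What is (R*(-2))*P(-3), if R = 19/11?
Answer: -912/11 ≈ -82.909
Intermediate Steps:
P(O) = -8*O
R = 19/11 (R = 19*(1/11) = 19/11 ≈ 1.7273)
(R*(-2))*P(-3) = ((19/11)*(-2))*(-8*(-3)) = -38/11*24 = -912/11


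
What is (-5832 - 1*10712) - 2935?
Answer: -19479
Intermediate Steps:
(-5832 - 1*10712) - 2935 = (-5832 - 10712) - 2935 = -16544 - 2935 = -19479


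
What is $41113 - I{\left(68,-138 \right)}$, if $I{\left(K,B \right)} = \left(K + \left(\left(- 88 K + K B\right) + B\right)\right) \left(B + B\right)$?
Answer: $-4219775$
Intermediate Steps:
$I{\left(K,B \right)} = 2 B \left(B - 87 K + B K\right)$ ($I{\left(K,B \right)} = \left(K + \left(\left(- 88 K + B K\right) + B\right)\right) 2 B = \left(K + \left(B - 88 K + B K\right)\right) 2 B = \left(B - 87 K + B K\right) 2 B = 2 B \left(B - 87 K + B K\right)$)
$41113 - I{\left(68,-138 \right)} = 41113 - 2 \left(-138\right) \left(-138 - 5916 - 9384\right) = 41113 - 2 \left(-138\right) \left(-15438\right) = 41113 - 4260888 = -4219775$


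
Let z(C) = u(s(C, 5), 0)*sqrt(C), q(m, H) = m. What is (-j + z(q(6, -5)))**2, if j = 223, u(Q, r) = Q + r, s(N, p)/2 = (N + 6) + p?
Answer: 56665 - 15164*sqrt(6) ≈ 19521.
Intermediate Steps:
s(N, p) = 12 + 2*N + 2*p (s(N, p) = 2*((N + 6) + p) = 2*((6 + N) + p) = 2*(6 + N + p) = 12 + 2*N + 2*p)
z(C) = sqrt(C)*(22 + 2*C) (z(C) = ((12 + 2*C + 2*5) + 0)*sqrt(C) = ((12 + 2*C + 10) + 0)*sqrt(C) = ((22 + 2*C) + 0)*sqrt(C) = (22 + 2*C)*sqrt(C) = sqrt(C)*(22 + 2*C))
(-j + z(q(6, -5)))**2 = (-1*223 + 2*sqrt(6)*(11 + 6))**2 = (-223 + 2*sqrt(6)*17)**2 = (-223 + 34*sqrt(6))**2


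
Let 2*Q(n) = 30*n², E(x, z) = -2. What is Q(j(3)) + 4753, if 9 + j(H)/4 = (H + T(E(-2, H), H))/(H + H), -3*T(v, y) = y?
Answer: 68339/3 ≈ 22780.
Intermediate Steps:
T(v, y) = -y/3
j(H) = -104/3 (j(H) = -36 + 4*((H - H/3)/(H + H)) = -36 + 4*((2*H/3)/((2*H))) = -36 + 4*((2*H/3)*(1/(2*H))) = -36 + 4*(⅓) = -36 + 4/3 = -104/3)
Q(n) = 15*n² (Q(n) = (30*n²)/2 = 15*n²)
Q(j(3)) + 4753 = 15*(-104/3)² + 4753 = 15*(10816/9) + 4753 = 54080/3 + 4753 = 68339/3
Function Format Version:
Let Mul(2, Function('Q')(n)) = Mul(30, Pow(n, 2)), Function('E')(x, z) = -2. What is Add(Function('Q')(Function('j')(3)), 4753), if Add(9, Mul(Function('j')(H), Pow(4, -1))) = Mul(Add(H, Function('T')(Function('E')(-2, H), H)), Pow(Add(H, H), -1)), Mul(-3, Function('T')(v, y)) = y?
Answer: Rational(68339, 3) ≈ 22780.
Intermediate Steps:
Function('T')(v, y) = Mul(Rational(-1, 3), y)
Function('j')(H) = Rational(-104, 3) (Function('j')(H) = Add(-36, Mul(4, Mul(Add(H, Mul(Rational(-1, 3), H)), Pow(Add(H, H), -1)))) = Add(-36, Mul(4, Mul(Mul(Rational(2, 3), H), Pow(Mul(2, H), -1)))) = Add(-36, Mul(4, Mul(Mul(Rational(2, 3), H), Mul(Rational(1, 2), Pow(H, -1))))) = Add(-36, Mul(4, Rational(1, 3))) = Add(-36, Rational(4, 3)) = Rational(-104, 3))
Function('Q')(n) = Mul(15, Pow(n, 2)) (Function('Q')(n) = Mul(Rational(1, 2), Mul(30, Pow(n, 2))) = Mul(15, Pow(n, 2)))
Add(Function('Q')(Function('j')(3)), 4753) = Add(Mul(15, Pow(Rational(-104, 3), 2)), 4753) = Add(Mul(15, Rational(10816, 9)), 4753) = Add(Rational(54080, 3), 4753) = Rational(68339, 3)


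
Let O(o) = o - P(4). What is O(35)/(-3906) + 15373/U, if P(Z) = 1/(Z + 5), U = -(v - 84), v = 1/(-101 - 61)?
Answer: 1412002619/7716303 ≈ 182.99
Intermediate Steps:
v = -1/162 (v = 1/(-162) = -1/162 ≈ -0.0061728)
U = 13609/162 (U = -(-1/162 - 84) = -1*(-13609/162) = 13609/162 ≈ 84.006)
P(Z) = 1/(5 + Z)
O(o) = -⅑ + o (O(o) = o - 1/(5 + 4) = o - 1/9 = o - 1*⅑ = o - ⅑ = -⅑ + o)
O(35)/(-3906) + 15373/U = (-⅑ + 35)/(-3906) + 15373/(13609/162) = (314/9)*(-1/3906) + 15373*(162/13609) = -157/17577 + 2490426/13609 = 1412002619/7716303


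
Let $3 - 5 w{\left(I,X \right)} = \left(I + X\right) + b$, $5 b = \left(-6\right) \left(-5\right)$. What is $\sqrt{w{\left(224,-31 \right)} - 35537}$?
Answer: $\frac{i \sqrt{889405}}{5} \approx 188.62 i$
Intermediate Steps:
$b = 6$ ($b = \frac{\left(-6\right) \left(-5\right)}{5} = \frac{1}{5} \cdot 30 = 6$)
$w{\left(I,X \right)} = - \frac{3}{5} - \frac{I}{5} - \frac{X}{5}$ ($w{\left(I,X \right)} = \frac{3}{5} - \frac{\left(I + X\right) + 6}{5} = \frac{3}{5} - \frac{6 + I + X}{5} = \frac{3}{5} - \left(\frac{6}{5} + \frac{I}{5} + \frac{X}{5}\right) = - \frac{3}{5} - \frac{I}{5} - \frac{X}{5}$)
$\sqrt{w{\left(224,-31 \right)} - 35537} = \sqrt{\left(- \frac{3}{5} - \frac{224}{5} - - \frac{31}{5}\right) - 35537} = \sqrt{\left(- \frac{3}{5} - \frac{224}{5} + \frac{31}{5}\right) - 35537} = \sqrt{- \frac{196}{5} - 35537} = \sqrt{- \frac{177881}{5}} = \frac{i \sqrt{889405}}{5}$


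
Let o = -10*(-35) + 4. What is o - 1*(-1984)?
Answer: 2338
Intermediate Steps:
o = 354 (o = 350 + 4 = 354)
o - 1*(-1984) = 354 - 1*(-1984) = 354 + 1984 = 2338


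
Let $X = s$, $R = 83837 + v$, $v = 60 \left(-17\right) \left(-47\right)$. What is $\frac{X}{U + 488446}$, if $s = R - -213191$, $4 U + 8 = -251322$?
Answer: $\frac{53072}{65479} \approx 0.81052$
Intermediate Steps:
$U = - \frac{125665}{2}$ ($U = -2 + \frac{1}{4} \left(-251322\right) = -2 - \frac{125661}{2} = - \frac{125665}{2} \approx -62833.0$)
$v = 47940$ ($v = \left(-1020\right) \left(-47\right) = 47940$)
$R = 131777$ ($R = 83837 + 47940 = 131777$)
$s = 344968$ ($s = 131777 - -213191 = 131777 + 213191 = 344968$)
$X = 344968$
$\frac{X}{U + 488446} = \frac{344968}{- \frac{125665}{2} + 488446} = \frac{344968}{\frac{851227}{2}} = 344968 \cdot \frac{2}{851227} = \frac{53072}{65479}$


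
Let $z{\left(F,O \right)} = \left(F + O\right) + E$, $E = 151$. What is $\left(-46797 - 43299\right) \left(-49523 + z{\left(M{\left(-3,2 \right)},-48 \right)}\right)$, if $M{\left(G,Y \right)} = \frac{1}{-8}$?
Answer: $4452555582$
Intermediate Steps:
$M{\left(G,Y \right)} = - \frac{1}{8}$
$z{\left(F,O \right)} = 151 + F + O$ ($z{\left(F,O \right)} = \left(F + O\right) + 151 = 151 + F + O$)
$\left(-46797 - 43299\right) \left(-49523 + z{\left(M{\left(-3,2 \right)},-48 \right)}\right) = \left(-46797 - 43299\right) \left(-49523 - - \frac{823}{8}\right) = - 90096 \left(-49523 + \frac{823}{8}\right) = \left(-90096\right) \left(- \frac{395361}{8}\right) = 4452555582$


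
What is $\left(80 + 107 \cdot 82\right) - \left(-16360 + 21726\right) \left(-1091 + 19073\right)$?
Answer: $-96482558$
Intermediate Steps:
$\left(80 + 107 \cdot 82\right) - \left(-16360 + 21726\right) \left(-1091 + 19073\right) = \left(80 + 8774\right) - 5366 \cdot 17982 = 8854 - 96491412 = -96482558$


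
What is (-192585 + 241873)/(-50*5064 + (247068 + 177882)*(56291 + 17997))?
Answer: 6161/3946054050 ≈ 1.5613e-6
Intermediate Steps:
(-192585 + 241873)/(-50*5064 + (247068 + 177882)*(56291 + 17997)) = 49288/(-253200 + 424950*74288) = 49288/(-253200 + 31568685600) = 49288/31568432400 = 49288*(1/31568432400) = 6161/3946054050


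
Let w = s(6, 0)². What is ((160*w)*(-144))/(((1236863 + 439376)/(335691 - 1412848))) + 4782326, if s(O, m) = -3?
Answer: 8239680627434/1676239 ≈ 4.9156e+6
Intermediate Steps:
w = 9 (w = (-3)² = 9)
((160*w)*(-144))/(((1236863 + 439376)/(335691 - 1412848))) + 4782326 = ((160*9)*(-144))/(((1236863 + 439376)/(335691 - 1412848))) + 4782326 = (1440*(-144))/((1676239/(-1077157))) + 4782326 = -207360/(1676239*(-1/1077157)) + 4782326 = -207360/(-1676239/1077157) + 4782326 = -207360*(-1077157/1676239) + 4782326 = 223359275520/1676239 + 4782326 = 8239680627434/1676239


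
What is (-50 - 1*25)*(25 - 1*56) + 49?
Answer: 2374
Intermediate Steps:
(-50 - 1*25)*(25 - 1*56) + 49 = (-50 - 25)*(25 - 56) + 49 = -75*(-31) + 49 = 2325 + 49 = 2374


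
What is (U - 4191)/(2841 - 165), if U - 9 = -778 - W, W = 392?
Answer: -2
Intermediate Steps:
U = -1161 (U = 9 + (-778 - 1*392) = 9 + (-778 - 392) = 9 - 1170 = -1161)
(U - 4191)/(2841 - 165) = (-1161 - 4191)/(2841 - 165) = -5352/2676 = -5352*1/2676 = -2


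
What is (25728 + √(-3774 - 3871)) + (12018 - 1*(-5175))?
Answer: 42921 + I*√7645 ≈ 42921.0 + 87.436*I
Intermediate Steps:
(25728 + √(-3774 - 3871)) + (12018 - 1*(-5175)) = (25728 + √(-7645)) + (12018 + 5175) = (25728 + I*√7645) + 17193 = 42921 + I*√7645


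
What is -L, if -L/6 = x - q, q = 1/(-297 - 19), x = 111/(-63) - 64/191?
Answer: -2653865/211246 ≈ -12.563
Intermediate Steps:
x = -8411/4011 (x = 111*(-1/63) - 64*1/191 = -37/21 - 64/191 = -8411/4011 ≈ -2.0970)
q = -1/316 (q = 1/(-316) = -1/316 ≈ -0.0031646)
L = 2653865/211246 (L = -6*(-8411/4011 - 1*(-1/316)) = -6*(-8411/4011 + 1/316) = -6*(-2653865/1267476) = 2653865/211246 ≈ 12.563)
-L = -1*2653865/211246 = -2653865/211246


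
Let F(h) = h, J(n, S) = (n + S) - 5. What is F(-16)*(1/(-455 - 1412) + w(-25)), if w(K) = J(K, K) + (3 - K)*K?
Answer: 22553376/1867 ≈ 12080.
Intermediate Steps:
J(n, S) = -5 + S + n (J(n, S) = (S + n) - 5 = -5 + S + n)
w(K) = -5 + 2*K + K*(3 - K) (w(K) = (-5 + K + K) + (3 - K)*K = (-5 + 2*K) + K*(3 - K) = -5 + 2*K + K*(3 - K))
F(-16)*(1/(-455 - 1412) + w(-25)) = -16*(1/(-455 - 1412) + (-5 - 1*(-25)² + 5*(-25))) = -16*(1/(-1867) + (-5 - 1*625 - 125)) = -16*(-1/1867 + (-5 - 625 - 125)) = -16*(-1/1867 - 755) = -16*(-1409586/1867) = 22553376/1867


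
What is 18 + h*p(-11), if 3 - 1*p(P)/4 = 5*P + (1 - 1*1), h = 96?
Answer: 22290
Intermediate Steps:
p(P) = 12 - 20*P (p(P) = 12 - 4*(5*P + (1 - 1*1)) = 12 - 4*(5*P + (1 - 1)) = 12 - 4*(5*P + 0) = 12 - 20*P)
18 + h*p(-11) = 18 + 96*(12 - 20*(-11)) = 18 + 96*(12 + 220) = 18 + 96*232 = 18 + 22272 = 22290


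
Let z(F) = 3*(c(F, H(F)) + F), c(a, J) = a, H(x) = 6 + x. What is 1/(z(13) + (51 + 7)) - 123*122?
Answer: -2040815/136 ≈ -15006.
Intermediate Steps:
z(F) = 6*F (z(F) = 3*(F + F) = 3*(2*F) = 6*F)
1/(z(13) + (51 + 7)) - 123*122 = 1/(6*13 + (51 + 7)) - 123*122 = 1/(78 + 58) - 15006 = 1/136 - 15006 = -2040815/136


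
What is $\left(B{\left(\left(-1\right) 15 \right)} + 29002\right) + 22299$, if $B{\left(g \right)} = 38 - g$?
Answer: $51354$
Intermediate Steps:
$\left(B{\left(\left(-1\right) 15 \right)} + 29002\right) + 22299 = \left(\left(38 - \left(-1\right) 15\right) + 29002\right) + 22299 = \left(\left(38 - -15\right) + 29002\right) + 22299 = \left(\left(38 + 15\right) + 29002\right) + 22299 = \left(53 + 29002\right) + 22299 = 29055 + 22299 = 51354$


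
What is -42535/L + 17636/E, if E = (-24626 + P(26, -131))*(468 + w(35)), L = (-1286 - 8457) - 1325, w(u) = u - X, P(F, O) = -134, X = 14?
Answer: 64350409019/16750919940 ≈ 3.8416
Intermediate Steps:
w(u) = -14 + u (w(u) = u - 1*14 = u - 14 = -14 + u)
L = -11068 (L = -9743 - 1325 = -11068)
E = -12107640 (E = (-24626 - 134)*(468 + (-14 + 35)) = -24760*(468 + 21) = -24760*489 = -12107640)
-42535/L + 17636/E = -42535/(-11068) + 17636/(-12107640) = -42535*(-1/11068) + 17636*(-1/12107640) = 42535/11068 - 4409/3026910 = 64350409019/16750919940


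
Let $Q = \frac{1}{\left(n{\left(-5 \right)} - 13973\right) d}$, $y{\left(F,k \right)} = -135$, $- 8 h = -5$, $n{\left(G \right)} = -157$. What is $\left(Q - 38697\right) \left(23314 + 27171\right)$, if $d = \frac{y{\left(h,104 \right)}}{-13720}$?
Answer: $- \frac{74532495887879}{38151} \approx -1.9536 \cdot 10^{9}$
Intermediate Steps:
$h = \frac{5}{8}$ ($h = \left(- \frac{1}{8}\right) \left(-5\right) = \frac{5}{8} \approx 0.625$)
$d = \frac{27}{2744}$ ($d = - \frac{135}{-13720} = \left(-135\right) \left(- \frac{1}{13720}\right) = \frac{27}{2744} \approx 0.0098397$)
$Q = - \frac{1372}{190755}$ ($Q = \frac{1}{\left(-157 - 13973\right) \frac{27}{2744}} = \frac{1}{-14130} \cdot \frac{2744}{27} = \left(- \frac{1}{14130}\right) \frac{2744}{27} = - \frac{1372}{190755} \approx -0.0071925$)
$\left(Q - 38697\right) \left(23314 + 27171\right) = \left(- \frac{1372}{190755} - 38697\right) \left(23314 + 27171\right) = \left(- \frac{7381647607}{190755}\right) 50485 = - \frac{74532495887879}{38151}$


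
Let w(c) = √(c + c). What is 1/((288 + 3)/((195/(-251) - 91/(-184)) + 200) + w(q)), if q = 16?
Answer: -1721710302847/35303711119388 + 9453085220569*√2/70607422238776 ≈ 0.14057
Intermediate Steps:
w(c) = √2*√c (w(c) = √(2*c) = √2*√c)
1/((288 + 3)/((195/(-251) - 91/(-184)) + 200) + w(q)) = 1/((288 + 3)/((195/(-251) - 91/(-184)) + 200) + √2*√16) = 1/(291/((195*(-1/251) - 91*(-1/184)) + 200) + √2*4) = 1/(291/((-195/251 + 91/184) + 200) + 4*√2) = 1/(291/(-13039/46184 + 200) + 4*√2) = 1/(291/(9223761/46184) + 4*√2) = 1/(291*(46184/9223761) + 4*√2) = 1/(4479848/3074587 + 4*√2)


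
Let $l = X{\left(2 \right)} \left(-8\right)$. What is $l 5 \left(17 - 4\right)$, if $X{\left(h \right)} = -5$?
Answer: $2600$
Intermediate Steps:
$l = 40$ ($l = \left(-5\right) \left(-8\right) = 40$)
$l 5 \left(17 - 4\right) = 40 \cdot 5 \left(17 - 4\right) = 40 \cdot 5 \cdot 13 = 40 \cdot 65 = 2600$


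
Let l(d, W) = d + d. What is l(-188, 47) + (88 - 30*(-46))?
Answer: 1092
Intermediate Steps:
l(d, W) = 2*d
l(-188, 47) + (88 - 30*(-46)) = 2*(-188) + (88 - 30*(-46)) = -376 + (88 + 1380) = -376 + 1468 = 1092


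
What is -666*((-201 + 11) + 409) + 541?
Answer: -145313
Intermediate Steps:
-666*((-201 + 11) + 409) + 541 = -666*(-190 + 409) + 541 = -666*219 + 541 = -145854 + 541 = -145313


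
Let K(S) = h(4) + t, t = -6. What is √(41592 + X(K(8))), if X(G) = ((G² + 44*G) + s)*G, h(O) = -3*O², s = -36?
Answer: 2*√3594 ≈ 119.90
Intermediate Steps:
K(S) = -54 (K(S) = -3*4² - 6 = -3*16 - 6 = -48 - 6 = -54)
X(G) = G*(-36 + G² + 44*G) (X(G) = ((G² + 44*G) - 36)*G = (-36 + G² + 44*G)*G = G*(-36 + G² + 44*G))
√(41592 + X(K(8))) = √(41592 - 54*(-36 + (-54)² + 44*(-54))) = √(41592 - 54*(-36 + 2916 - 2376)) = √(41592 - 54*504) = √(41592 - 27216) = √14376 = 2*√3594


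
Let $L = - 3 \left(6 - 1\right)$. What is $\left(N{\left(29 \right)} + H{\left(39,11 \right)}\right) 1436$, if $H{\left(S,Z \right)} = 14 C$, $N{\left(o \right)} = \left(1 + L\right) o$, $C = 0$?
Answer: $-583016$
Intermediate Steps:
$L = -15$ ($L = \left(-3\right) 5 = -15$)
$N{\left(o \right)} = - 14 o$ ($N{\left(o \right)} = \left(1 - 15\right) o = - 14 o$)
$H{\left(S,Z \right)} = 0$ ($H{\left(S,Z \right)} = 14 \cdot 0 = 0$)
$\left(N{\left(29 \right)} + H{\left(39,11 \right)}\right) 1436 = \left(\left(-14\right) 29 + 0\right) 1436 = \left(-406 + 0\right) 1436 = \left(-406\right) 1436 = -583016$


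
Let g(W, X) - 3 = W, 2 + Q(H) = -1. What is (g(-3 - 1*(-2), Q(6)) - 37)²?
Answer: 1225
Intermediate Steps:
Q(H) = -3 (Q(H) = -2 - 1 = -3)
g(W, X) = 3 + W
(g(-3 - 1*(-2), Q(6)) - 37)² = ((3 + (-3 - 1*(-2))) - 37)² = ((3 + (-3 + 2)) - 37)² = ((3 - 1) - 37)² = (2 - 37)² = (-35)² = 1225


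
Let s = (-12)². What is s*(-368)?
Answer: -52992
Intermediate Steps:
s = 144
s*(-368) = 144*(-368) = -52992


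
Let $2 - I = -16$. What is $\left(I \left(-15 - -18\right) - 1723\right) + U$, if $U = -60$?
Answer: $-1729$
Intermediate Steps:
$I = 18$ ($I = 2 - -16 = 2 + 16 = 18$)
$\left(I \left(-15 - -18\right) - 1723\right) + U = \left(18 \left(-15 - -18\right) - 1723\right) - 60 = \left(18 \left(-15 + 18\right) - 1723\right) - 60 = \left(18 \cdot 3 - 1723\right) - 60 = \left(54 - 1723\right) - 60 = -1669 - 60 = -1729$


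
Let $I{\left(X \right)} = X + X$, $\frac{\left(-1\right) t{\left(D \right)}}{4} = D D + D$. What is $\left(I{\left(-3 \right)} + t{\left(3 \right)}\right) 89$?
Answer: $-4806$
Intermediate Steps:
$t{\left(D \right)} = - 4 D - 4 D^{2}$ ($t{\left(D \right)} = - 4 \left(D D + D\right) = - 4 \left(D^{2} + D\right) = - 4 \left(D + D^{2}\right) = - 4 D - 4 D^{2}$)
$I{\left(X \right)} = 2 X$
$\left(I{\left(-3 \right)} + t{\left(3 \right)}\right) 89 = \left(2 \left(-3\right) - 12 \left(1 + 3\right)\right) 89 = \left(-6 - 12 \cdot 4\right) 89 = \left(-6 - 48\right) 89 = \left(-54\right) 89 = -4806$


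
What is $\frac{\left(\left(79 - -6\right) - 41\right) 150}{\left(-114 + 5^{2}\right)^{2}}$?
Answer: $\frac{6600}{7921} \approx 0.83323$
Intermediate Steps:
$\frac{\left(\left(79 - -6\right) - 41\right) 150}{\left(-114 + 5^{2}\right)^{2}} = \frac{\left(\left(79 + 6\right) - 41\right) 150}{\left(-114 + 25\right)^{2}} = \frac{\left(85 - 41\right) 150}{\left(-89\right)^{2}} = \frac{44 \cdot 150}{7921} = 6600 \cdot \frac{1}{7921} = \frac{6600}{7921}$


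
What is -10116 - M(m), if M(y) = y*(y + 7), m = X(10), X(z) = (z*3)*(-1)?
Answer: -10806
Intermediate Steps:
X(z) = -3*z (X(z) = (3*z)*(-1) = -3*z)
m = -30 (m = -3*10 = -30)
M(y) = y*(7 + y)
-10116 - M(m) = -10116 - (-30)*(7 - 30) = -10116 - (-30)*(-23) = -10116 - 1*690 = -10116 - 690 = -10806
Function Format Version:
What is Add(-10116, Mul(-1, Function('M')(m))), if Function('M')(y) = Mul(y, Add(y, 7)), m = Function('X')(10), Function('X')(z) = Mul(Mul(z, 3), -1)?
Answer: -10806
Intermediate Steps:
Function('X')(z) = Mul(-3, z) (Function('X')(z) = Mul(Mul(3, z), -1) = Mul(-3, z))
m = -30 (m = Mul(-3, 10) = -30)
Function('M')(y) = Mul(y, Add(7, y))
Add(-10116, Mul(-1, Function('M')(m))) = Add(-10116, Mul(-1, Mul(-30, Add(7, -30)))) = Add(-10116, Mul(-1, Mul(-30, -23))) = Add(-10116, Mul(-1, 690)) = Add(-10116, -690) = -10806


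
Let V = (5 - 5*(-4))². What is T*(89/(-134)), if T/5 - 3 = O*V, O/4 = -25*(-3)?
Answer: -83438835/134 ≈ -6.2268e+5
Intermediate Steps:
O = 300 (O = 4*(-25*(-3)) = 4*(-5*(-15)) = 4*75 = 300)
V = 625 (V = (5 + 20)² = 25² = 625)
T = 937515 (T = 15 + 5*(300*625) = 15 + 5*187500 = 15 + 937500 = 937515)
T*(89/(-134)) = 937515*(89/(-134)) = 937515*(89*(-1/134)) = 937515*(-89/134) = -83438835/134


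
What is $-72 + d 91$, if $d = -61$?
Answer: $-5623$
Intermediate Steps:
$-72 + d 91 = -72 - 5551 = -5623$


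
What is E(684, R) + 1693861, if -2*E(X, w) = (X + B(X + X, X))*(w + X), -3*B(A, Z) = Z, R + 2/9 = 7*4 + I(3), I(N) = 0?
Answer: 4594727/3 ≈ 1.5316e+6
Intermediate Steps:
R = 250/9 (R = -2/9 + (7*4 + 0) = -2/9 + (28 + 0) = -2/9 + 28 = 250/9 ≈ 27.778)
B(A, Z) = -Z/3
E(X, w) = -X*(X + w)/3 (E(X, w) = -(X - X/3)*(w + X)/2 = -2*X/3*(X + w)/2 = -X*(X + w)/3)
E(684, R) + 1693861 = (1/3)*684*(-1*684 - 1*250/9) + 1693861 = (1/3)*684*(-684 - 250/9) + 1693861 = (1/3)*684*(-6406/9) + 1693861 = -486856/3 + 1693861 = 4594727/3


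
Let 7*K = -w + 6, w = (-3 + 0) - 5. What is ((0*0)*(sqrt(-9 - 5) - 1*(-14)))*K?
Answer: 0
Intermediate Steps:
w = -8 (w = -3 - 5 = -8)
K = 2 (K = (-1*(-8) + 6)/7 = (8 + 6)/7 = (1/7)*14 = 2)
((0*0)*(sqrt(-9 - 5) - 1*(-14)))*K = ((0*0)*(sqrt(-9 - 5) - 1*(-14)))*2 = (0*(sqrt(-14) + 14))*2 = (0*(I*sqrt(14) + 14))*2 = (0*(14 + I*sqrt(14)))*2 = 0*2 = 0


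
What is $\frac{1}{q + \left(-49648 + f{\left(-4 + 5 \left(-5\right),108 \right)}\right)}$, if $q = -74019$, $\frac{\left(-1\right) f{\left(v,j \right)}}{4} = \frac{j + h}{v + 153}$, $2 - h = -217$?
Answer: $- \frac{31}{3834004} \approx -8.0855 \cdot 10^{-6}$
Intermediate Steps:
$h = 219$ ($h = 2 - -217 = 2 + 217 = 219$)
$f{\left(v,j \right)} = - \frac{4 \left(219 + j\right)}{153 + v}$ ($f{\left(v,j \right)} = - 4 \frac{j + 219}{v + 153} = - 4 \frac{219 + j}{153 + v} = - \frac{4 \left(219 + j\right)}{153 + v}$)
$\frac{1}{q + \left(-49648 + f{\left(-4 + 5 \left(-5\right),108 \right)}\right)} = \frac{1}{-74019 - \left(49648 - \frac{4 \left(-219 - 108\right)}{153 + \left(-4 + 5 \left(-5\right)\right)}\right)} = \frac{1}{-74019 - \left(49648 - \frac{4 \left(-219 - 108\right)}{153 - 29}\right)} = \frac{1}{-74019 - \left(49648 - 4 \frac{1}{153 - 29} \left(-327\right)\right)} = \frac{1}{-74019 - \left(49648 - 4 \cdot \frac{1}{124} \left(-327\right)\right)} = \frac{1}{-74019 - \left(49648 - - \frac{327}{31}\right)} = \frac{1}{-74019 - \frac{1539415}{31}} = \frac{1}{- \frac{3834004}{31}} = - \frac{31}{3834004}$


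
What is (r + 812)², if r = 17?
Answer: 687241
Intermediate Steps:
(r + 812)² = (17 + 812)² = 829² = 687241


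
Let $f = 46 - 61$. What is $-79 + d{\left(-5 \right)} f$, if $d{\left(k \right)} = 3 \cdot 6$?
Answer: $-349$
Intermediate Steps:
$d{\left(k \right)} = 18$
$f = -15$
$-79 + d{\left(-5 \right)} f = -79 + 18 \left(-15\right) = -79 - 270 = -349$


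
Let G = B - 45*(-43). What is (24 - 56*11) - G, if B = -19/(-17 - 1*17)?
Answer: -85937/34 ≈ -2527.6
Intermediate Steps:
B = 19/34 (B = -19/(-17 - 17) = -19/(-34) = -19*(-1/34) = 19/34 ≈ 0.55882)
G = 65809/34 (G = 19/34 - 45*(-43) = 19/34 + 1935 = 65809/34 ≈ 1935.6)
(24 - 56*11) - G = (24 - 56*11) - 1*65809/34 = (24 - 616) - 65809/34 = -592 - 65809/34 = -85937/34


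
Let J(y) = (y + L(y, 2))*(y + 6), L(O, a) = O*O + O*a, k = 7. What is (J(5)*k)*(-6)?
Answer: -18480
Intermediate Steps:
L(O, a) = O² + O*a
J(y) = (6 + y)*(y + y*(2 + y)) (J(y) = (y + y*(y + 2))*(y + 6) = (y + y*(2 + y))*(6 + y) = (6 + y)*(y + y*(2 + y)))
(J(5)*k)*(-6) = ((5*(18 + 5² + 9*5))*7)*(-6) = ((5*(18 + 25 + 45))*7)*(-6) = ((5*88)*7)*(-6) = (440*7)*(-6) = 3080*(-6) = -18480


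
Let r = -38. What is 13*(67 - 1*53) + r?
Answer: 144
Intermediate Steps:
13*(67 - 1*53) + r = 13*(67 - 1*53) - 38 = 13*(67 - 53) - 38 = 13*14 - 38 = 182 - 38 = 144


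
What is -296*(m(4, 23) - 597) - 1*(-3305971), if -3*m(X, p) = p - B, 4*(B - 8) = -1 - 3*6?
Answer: 10453895/3 ≈ 3.4846e+6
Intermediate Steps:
B = 13/4 (B = 8 + (-1 - 3*6)/4 = 8 + (-1 - 18)/4 = 8 + (¼)*(-19) = 8 - 19/4 = 13/4 ≈ 3.2500)
m(X, p) = 13/12 - p/3 (m(X, p) = -(p - 1*13/4)/3 = -(p - 13/4)/3 = -(-13/4 + p)/3 = 13/12 - p/3)
-296*(m(4, 23) - 597) - 1*(-3305971) = -296*((13/12 - ⅓*23) - 597) - 1*(-3305971) = -296*((13/12 - 23/3) - 597) + 3305971 = -296*(-79/12 - 597) + 3305971 = -296*(-7243/12) + 3305971 = 535982/3 + 3305971 = 10453895/3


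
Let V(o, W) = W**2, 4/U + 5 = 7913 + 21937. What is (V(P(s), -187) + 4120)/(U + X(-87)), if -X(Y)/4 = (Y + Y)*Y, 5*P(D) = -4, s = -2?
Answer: -1166611205/1807174436 ≈ -0.64554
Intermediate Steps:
U = 4/29845 (U = 4/(-5 + (7913 + 21937)) = 4/(-5 + 29850) = 4/29845 ≈ 0.00013403)
P(D) = -4/5 (P(D) = (1/5)*(-4) = -4/5)
X(Y) = -8*Y**2 (X(Y) = -4*(Y + Y)*Y = -4*2*Y*Y = -8*Y**2)
(V(P(s), -187) + 4120)/(U + X(-87)) = ((-187)**2 + 4120)/(4/29845 - 8*(-87)**2) = (34969 + 4120)/(4/29845 - 8*7569) = 39089/(4/29845 - 60552) = 39089/(-1807174436/29845) = 39089*(-29845/1807174436) = -1166611205/1807174436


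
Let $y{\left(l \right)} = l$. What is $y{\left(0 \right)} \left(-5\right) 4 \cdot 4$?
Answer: $0$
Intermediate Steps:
$y{\left(0 \right)} \left(-5\right) 4 \cdot 4 = 0 \left(-5\right) 4 \cdot 4 = 0 \left(\left(-20\right) 4\right) = 0 \left(-80\right) = 0$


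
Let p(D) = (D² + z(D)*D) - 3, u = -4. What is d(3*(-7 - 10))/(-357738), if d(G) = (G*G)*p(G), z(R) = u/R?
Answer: -1124499/59623 ≈ -18.860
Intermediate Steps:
z(R) = -4/R
p(D) = -7 + D² (p(D) = (D² + (-4/D)*D) - 3 = (D² - 4) - 3 = (-4 + D²) - 3 = -7 + D²)
d(G) = G²*(-7 + G²) (d(G) = (G*G)*(-7 + G²) = G²*(-7 + G²))
d(3*(-7 - 10))/(-357738) = ((3*(-7 - 10))²*(-7 + (3*(-7 - 10))²))/(-357738) = ((3*(-17))²*(-7 + (3*(-17))²))*(-1/357738) = ((-51)²*(-7 + (-51)²))*(-1/357738) = (2601*(-7 + 2601))*(-1/357738) = (2601*2594)*(-1/357738) = 6746994*(-1/357738) = -1124499/59623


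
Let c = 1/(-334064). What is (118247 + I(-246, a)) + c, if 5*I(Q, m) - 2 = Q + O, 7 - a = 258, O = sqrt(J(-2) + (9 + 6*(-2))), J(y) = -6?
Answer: 197428817419/1670320 + 3*I/5 ≈ 1.182e+5 + 0.6*I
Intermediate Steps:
c = -1/334064 ≈ -2.9934e-6
O = 3*I (O = sqrt(-6 + (9 + 6*(-2))) = sqrt(-6 + (9 - 12)) = sqrt(-6 - 3) = sqrt(-9) = 3*I ≈ 3.0*I)
a = -251 (a = 7 - 1*258 = 7 - 258 = -251)
I(Q, m) = 2/5 + Q/5 + 3*I/5 (I(Q, m) = 2/5 + (Q + 3*I)/5 = 2/5 + (Q/5 + 3*I/5) = 2/5 + Q/5 + 3*I/5)
(118247 + I(-246, a)) + c = (118247 + (2/5 + (1/5)*(-246) + 3*I/5)) - 1/334064 = (118247 + (2/5 - 246/5 + 3*I/5)) - 1/334064 = (118247 + (-244/5 + 3*I/5)) - 1/334064 = (590991/5 + 3*I/5) - 1/334064 = 197428817419/1670320 + 3*I/5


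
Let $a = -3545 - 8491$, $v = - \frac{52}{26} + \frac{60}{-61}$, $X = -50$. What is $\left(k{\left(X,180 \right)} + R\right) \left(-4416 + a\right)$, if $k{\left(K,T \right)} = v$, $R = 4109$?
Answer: $- \frac{4120683084}{61} \approx -6.7552 \cdot 10^{7}$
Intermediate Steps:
$v = - \frac{182}{61}$ ($v = \left(-52\right) \frac{1}{26} + 60 \left(- \frac{1}{61}\right) = -2 - \frac{60}{61} = - \frac{182}{61} \approx -2.9836$)
$k{\left(K,T \right)} = - \frac{182}{61}$
$a = -12036$
$\left(k{\left(X,180 \right)} + R\right) \left(-4416 + a\right) = \left(- \frac{182}{61} + 4109\right) \left(-4416 - 12036\right) = \frac{250467}{61} \left(-16452\right) = - \frac{4120683084}{61}$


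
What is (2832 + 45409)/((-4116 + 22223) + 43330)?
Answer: 48241/61437 ≈ 0.78521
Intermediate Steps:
(2832 + 45409)/((-4116 + 22223) + 43330) = 48241/(18107 + 43330) = 48241/61437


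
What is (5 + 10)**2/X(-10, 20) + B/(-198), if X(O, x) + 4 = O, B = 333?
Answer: -1367/77 ≈ -17.753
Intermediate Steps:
X(O, x) = -4 + O
(5 + 10)**2/X(-10, 20) + B/(-198) = (5 + 10)**2/(-4 - 10) + 333/(-198) = 15**2/(-14) + 333*(-1/198) = 225*(-1/14) - 37/22 = -225/14 - 37/22 = -1367/77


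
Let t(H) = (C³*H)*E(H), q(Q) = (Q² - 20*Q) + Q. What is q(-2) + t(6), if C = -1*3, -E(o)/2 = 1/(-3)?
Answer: -66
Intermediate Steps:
E(o) = ⅔ (E(o) = -2/(-3) = -2*(-⅓) = ⅔)
C = -3
q(Q) = Q² - 19*Q
t(H) = -18*H (t(H) = ((-3)³*H)*(⅔) = -27*H*(⅔) = -18*H)
q(-2) + t(6) = -2*(-19 - 2) - 18*6 = -2*(-21) - 108 = 42 - 108 = -66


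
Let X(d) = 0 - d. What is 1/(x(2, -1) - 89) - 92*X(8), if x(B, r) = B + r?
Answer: 64767/88 ≈ 735.99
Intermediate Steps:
X(d) = -d
1/(x(2, -1) - 89) - 92*X(8) = 1/((2 - 1) - 89) - (-92)*8 = 1/(1 - 89) - 92*(-8) = 1/(-88) + 736 = -1/88 + 736 = 64767/88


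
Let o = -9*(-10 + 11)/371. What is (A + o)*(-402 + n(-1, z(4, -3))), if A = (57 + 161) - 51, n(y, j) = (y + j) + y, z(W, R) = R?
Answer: -25212836/371 ≈ -67959.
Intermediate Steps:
n(y, j) = j + 2*y (n(y, j) = (j + y) + y = j + 2*y)
o = -9/371 (o = -9*1*(1/371) = -9*1/371 = -9/371 ≈ -0.024259)
A = 167 (A = 218 - 51 = 167)
(A + o)*(-402 + n(-1, z(4, -3))) = (167 - 9/371)*(-402 + (-3 + 2*(-1))) = 61948*(-402 + (-3 - 2))/371 = 61948*(-402 - 5)/371 = (61948/371)*(-407) = -25212836/371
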